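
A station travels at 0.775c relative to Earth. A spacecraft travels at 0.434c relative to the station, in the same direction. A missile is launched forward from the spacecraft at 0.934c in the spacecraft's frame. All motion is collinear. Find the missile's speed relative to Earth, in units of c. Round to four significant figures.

0.9966c

Compose velocities in two stages. Stage 1 (into S'): u₁ = (0.934+0.434)/(1+0.934×0.434) = 0.97342.
Stage 2 (into S): u = (0.97342+0.775)/(1+0.97342×0.775) = 0.99659, so the speed is 0.9966c.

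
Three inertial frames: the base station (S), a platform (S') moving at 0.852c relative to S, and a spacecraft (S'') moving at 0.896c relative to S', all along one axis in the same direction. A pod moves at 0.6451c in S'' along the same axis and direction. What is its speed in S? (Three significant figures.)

0.998c

First combine the pod and spacecraft (S''→S'): u₁ = (0.6451 + 0.896)/(1 + 0.6451×0.896) = 1.5411/1.5780096 = 0.97661.
Then combine with the platform (S'→S): u = (0.97661 + 0.852)/(1 + 0.97661×0.852) = 1.82861/1.83207172 = 0.99811.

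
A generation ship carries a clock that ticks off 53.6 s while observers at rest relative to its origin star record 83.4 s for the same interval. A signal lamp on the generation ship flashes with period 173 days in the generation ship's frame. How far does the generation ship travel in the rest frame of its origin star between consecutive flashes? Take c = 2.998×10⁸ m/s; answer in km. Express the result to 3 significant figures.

γ = Δt/Δτ = 83.4/53.6 = 1.55597.
β = √(1 − 1/γ²) = 0.76613. Lab-frame period = γτ = 1.55597×173 days = 269.18 days. Distance = βc × γτ = 0.76613 × 2.998×10⁸ m/s × 23257152 s = 5.3418×10^15 m = 5.34×10^12 km.

5.34×10^12 km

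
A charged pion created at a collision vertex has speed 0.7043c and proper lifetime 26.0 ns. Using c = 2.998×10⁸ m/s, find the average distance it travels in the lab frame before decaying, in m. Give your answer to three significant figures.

7.73 m

With β = 0.7043, γ = 1/√(1 − 0.7043²) = 1/√0.50396151 = 1.4086.
Lab-frame lifetime: Δt = γτ = 1.4086 × 26.0 ns = 36.624 ns.
Distance: d = vΔt = 0.7043 × 2.998×10⁸ m/s × 3.6624×10^-8 s = 7.73 m.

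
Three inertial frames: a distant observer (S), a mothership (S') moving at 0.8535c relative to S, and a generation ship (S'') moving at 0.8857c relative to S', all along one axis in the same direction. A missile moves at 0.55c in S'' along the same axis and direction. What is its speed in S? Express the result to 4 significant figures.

Compose velocities in two stages. Stage 1 (into S'): u₁ = (0.55+0.8857)/(1+0.55×0.8857) = 0.96541.
Stage 2 (into S): u = (0.96541+0.8535)/(1+0.96541×0.8535) = 0.99722, so the speed is 0.9972c.

0.9972c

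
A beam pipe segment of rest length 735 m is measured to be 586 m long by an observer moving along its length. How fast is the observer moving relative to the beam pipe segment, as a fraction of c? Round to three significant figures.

Length contraction gives γ = L₀/L = 735/586 = 1.2543.
β = √(1 − 1/γ²) = √0.364381 = 0.604.

0.604c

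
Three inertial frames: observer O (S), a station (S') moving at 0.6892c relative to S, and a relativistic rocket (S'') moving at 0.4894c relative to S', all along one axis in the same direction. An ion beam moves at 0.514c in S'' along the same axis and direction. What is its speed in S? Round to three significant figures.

First combine the ion beam and relativistic rocket (S''→S'): u₁ = (0.514 + 0.4894)/(1 + 0.514×0.4894) = 1.0034/1.2515516 = 0.80172.
Then combine with the station (S'→S): u = (0.80172 + 0.6892)/(1 + 0.80172×0.6892) = 1.49092/1.552545424 = 0.96031.

0.960c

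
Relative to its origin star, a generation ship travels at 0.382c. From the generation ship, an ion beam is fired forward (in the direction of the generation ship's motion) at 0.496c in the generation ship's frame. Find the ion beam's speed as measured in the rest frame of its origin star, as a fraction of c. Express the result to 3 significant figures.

In units of c, u = (u' + v)/(1 + u'v) with u' = 0.496 and v = 0.382.
Numerator: 0.496 + 0.382 = 0.878. Denominator: 1 + (0.496)(0.382) = 1.189472.
u = 0.878/1.189472 = 0.73814, so the speed is 0.738c.

0.738c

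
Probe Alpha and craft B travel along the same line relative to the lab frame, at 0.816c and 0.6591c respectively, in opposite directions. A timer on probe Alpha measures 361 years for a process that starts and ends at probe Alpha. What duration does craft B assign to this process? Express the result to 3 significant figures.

Transform probe Alpha's velocity into craft B's frame: (0.816 + 0.6591)/(1 + 0.816·0.6591) = 1.4751/1.5378256, so the relative speed is 0.95921c.
γ for this relative speed: γ = 1/√(1 − 0.920084) = 3.5374.
The clock on probe Alpha records proper time, so craft B measures Δt = γΔτ = 3.5374 × 361 = 1280 years.

1280 years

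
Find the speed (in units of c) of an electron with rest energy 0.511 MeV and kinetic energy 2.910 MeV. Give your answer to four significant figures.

0.9888c

K = (γ−1)mc², so γ = 1 + 2.910/0.511 = 6.6947.
Then v/c = √(1 − γ⁻²) = √(1 − 0.022312) = √0.977688 = 0.9888.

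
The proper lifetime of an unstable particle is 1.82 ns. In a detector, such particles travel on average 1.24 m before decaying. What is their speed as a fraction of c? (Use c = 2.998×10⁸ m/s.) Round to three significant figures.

0.915c

Let x = d/(cτ) = 1.240 m / (2.998×10⁸ m/s × 1.820×10^-9 s) = 2.2726. Since d = βγcτ, x = βγ = β/√(1−β²).
Solving: β² = x²/(1+x²) = 5.16471/6.16471 = 0.837786, so β = 0.915.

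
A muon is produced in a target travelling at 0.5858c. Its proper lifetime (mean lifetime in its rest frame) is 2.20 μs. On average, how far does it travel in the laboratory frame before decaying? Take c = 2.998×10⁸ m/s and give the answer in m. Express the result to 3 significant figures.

β² = 0.34316164, so γ = 1/√0.65683836 = 1.2339.
Lab-frame lifetime: Δt = γτ = 1.2339 × 2.20 μs = 2.7146 μs.
Distance: d = vΔt = 0.5858 × 2.998×10⁸ m/s × 2.7146×10^-6 s = 477 m.

477 m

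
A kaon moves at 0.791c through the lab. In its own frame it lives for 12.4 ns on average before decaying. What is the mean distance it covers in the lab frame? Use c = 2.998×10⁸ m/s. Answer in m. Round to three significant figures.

4.81 m

β² = 0.625681, so γ = 1/√0.374319 = 1.6345.
Lab-frame lifetime: Δt = γτ = 1.6345 × 12.4 ns = 20.268 ns.
Distance: d = vΔt = 0.791 × 2.998×10⁸ m/s × 2.0268×10^-8 s = 4.81 m.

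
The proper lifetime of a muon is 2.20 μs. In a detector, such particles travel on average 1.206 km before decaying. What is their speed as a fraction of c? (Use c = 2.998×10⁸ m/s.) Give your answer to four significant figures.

d = βγcτ ⇒ βγ = d/(cτ) = 1206 m / (659.56 m) = 1.8285.
β = (βγ)/√(1+(βγ)²) = 1.8285/√4.34341 = 0.8774.

0.8774c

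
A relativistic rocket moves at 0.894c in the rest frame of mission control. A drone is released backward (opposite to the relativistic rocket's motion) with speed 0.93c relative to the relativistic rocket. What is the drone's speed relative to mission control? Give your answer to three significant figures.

0.214c

In units of c, u = (u' + v)/(1 + u'v) with u' = −0.93 and v = 0.894.
Numerator: −0.93 + 0.894 = −0.036. Denominator: 1 + (−0.93)(0.894) = 0.16858.
u = −0.036/0.16858 = −0.21355, so the speed is 0.214c.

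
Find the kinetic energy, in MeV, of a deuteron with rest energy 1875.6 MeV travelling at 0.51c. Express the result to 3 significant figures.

γ = 1/√(1 − β²) = 1/√(1 − 0.2601) = 1/√0.7399 = 1.16255.
Kinetic energy: K = (γ − 1)mc² = (1.16255 − 1) × 1875.6 MeV = 0.16255 × 1875.6 = 305 MeV.

305 MeV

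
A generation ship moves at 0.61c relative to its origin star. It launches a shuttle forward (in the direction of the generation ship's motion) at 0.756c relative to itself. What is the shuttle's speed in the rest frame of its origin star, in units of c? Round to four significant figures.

0.9349c

In units of c, u = (u' + v)/(1 + u'v) with u' = 0.756 and v = 0.61.
Numerator: 0.756 + 0.61 = 1.366. Denominator: 1 + (0.756)(0.61) = 1.46116.
u = 1.366/1.46116 = 0.93487, so the speed is 0.9349c.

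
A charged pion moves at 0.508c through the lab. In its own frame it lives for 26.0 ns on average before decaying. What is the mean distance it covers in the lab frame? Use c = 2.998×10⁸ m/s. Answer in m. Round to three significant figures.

Lorentz factor: γ = (1 − 0.258064)^(−1/2) = 1.161.
Lab-frame lifetime: Δt = γτ = 1.161 × 26.0 ns = 30.186 ns.
Distance: d = vΔt = 0.508 × 2.998×10⁸ m/s × 3.0186×10^-8 s = 4.60 m.

4.60 m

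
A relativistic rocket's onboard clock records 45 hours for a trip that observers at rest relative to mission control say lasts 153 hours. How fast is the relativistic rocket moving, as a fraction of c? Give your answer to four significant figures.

0.9558c

γ = Δt/Δτ = 153/45 = 3.4.
β = √(1 − 1/γ²) = √(1 − 0.0865052) = √0.9134948 = 0.9558.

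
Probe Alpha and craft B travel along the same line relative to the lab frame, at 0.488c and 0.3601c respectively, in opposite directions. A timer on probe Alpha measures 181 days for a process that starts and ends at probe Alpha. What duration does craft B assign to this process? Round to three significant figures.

The velocity of probe Alpha relative to craft B is (0.488 + 0.3601)c / (1 + 0.488×0.3601) = 0.72134c; relative speed 0.72134c.
At |u| = 0.72134c, γ = (1 − 0.520331)^(−1/2) = 1.4439.
Probe Alpha's interval is proper; time dilation gives Δt_B = γΔτ = 1.4439 × 181 days = 261 days.

261 days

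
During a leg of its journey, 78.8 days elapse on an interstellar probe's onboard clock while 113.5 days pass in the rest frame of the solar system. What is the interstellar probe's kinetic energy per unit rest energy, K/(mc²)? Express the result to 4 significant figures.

0.4404

γ = Δt/Δτ = 113.5/78.8 = 1.44036.
K/(mc²) = γ − 1 = 1.44036 − 1 = 0.4404.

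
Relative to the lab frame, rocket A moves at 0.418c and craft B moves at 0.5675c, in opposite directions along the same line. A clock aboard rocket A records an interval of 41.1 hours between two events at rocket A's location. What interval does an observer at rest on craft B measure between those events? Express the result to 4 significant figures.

67.98 hours

Transform rocket A's velocity into craft B's frame: (0.418 + 0.5675)/(1 + 0.418·0.5675) = 0.9855/1.237215, so the relative speed is 0.79655c.
γ for this relative speed: γ = 1/√(1 − 0.634492) = 1.6541.
Rocket A's interval is proper; time dilation gives Δt_B = γΔτ = 1.6541 × 41.1 hours = 67.98 hours.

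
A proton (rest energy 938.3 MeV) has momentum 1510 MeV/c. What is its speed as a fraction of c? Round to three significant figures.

0.849c

pc/(mc²) = 1510/938.3 = 1.6093 = βγ = β/√(1−β²).
So β² = x²/(1 + x²) with x = 1.6093: x² = 2.58985, β² = 2.58985/3.58985 = 0.721437, β = 0.849.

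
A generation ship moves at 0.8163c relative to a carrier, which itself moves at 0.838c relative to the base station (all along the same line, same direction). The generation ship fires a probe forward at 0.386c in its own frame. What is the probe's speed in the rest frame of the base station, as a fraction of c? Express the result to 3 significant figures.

0.992c

First combine the probe and generation ship (S''→S'): u₁ = (0.386 + 0.8163)/(1 + 0.386×0.8163) = 1.2023/1.3150918 = 0.91423.
Then combine with the carrier (S'→S): u = (0.91423 + 0.838)/(1 + 0.91423×0.838) = 1.75223/1.76612474 = 0.99213.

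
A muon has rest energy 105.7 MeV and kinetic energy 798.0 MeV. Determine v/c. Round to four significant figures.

γ = 1 + K/(mc²) = 1 + 798.0/105.7 = 8.5497.
β = √(1 − 1/γ²) = √(1 − 0.0136804) = √0.9863196 = 0.9931.

0.9931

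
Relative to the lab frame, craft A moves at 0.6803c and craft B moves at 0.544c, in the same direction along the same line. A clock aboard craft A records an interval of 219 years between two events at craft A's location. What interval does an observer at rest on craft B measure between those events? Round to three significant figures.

Speed of craft A in craft B's frame: u = (v_A − v_B)/(1 − v_A v_B/c²) = (0.6803 − 0.544)/(1 − 0.6803×0.544) = 0.1363/0.6299168 = 0.21638; |u| = 0.21638c.
γ for this relative speed: γ = 1/√(1 − 0.0468203) = 1.0243.
Craft A's interval is proper; time dilation gives Δt_B = γΔτ = 1.0243 × 219 years = 224 years.

224 years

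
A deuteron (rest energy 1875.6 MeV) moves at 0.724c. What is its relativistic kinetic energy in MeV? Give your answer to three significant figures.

843 MeV

β² = 0.524176, so γ = 1/√0.475824 = 1.4497.
Kinetic energy: K = (γ − 1)mc² = (1.4497 − 1) × 1875.6 MeV = 0.4497 × 1875.6 = 843 MeV.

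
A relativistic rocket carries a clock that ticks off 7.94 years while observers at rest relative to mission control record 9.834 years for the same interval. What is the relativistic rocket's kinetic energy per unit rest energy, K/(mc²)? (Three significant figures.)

0.239

γ = Δt/Δτ = 9.834/7.94 = 1.23854.
K/(mc²) = γ − 1 = 1.23854 − 1 = 0.239.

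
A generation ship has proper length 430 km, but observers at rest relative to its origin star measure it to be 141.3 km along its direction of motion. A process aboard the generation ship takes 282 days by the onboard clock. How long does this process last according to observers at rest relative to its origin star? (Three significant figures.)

858 days

γ = L₀/L = 430/141.3 = 3.04317.
The same γ dilates the second interval: 3.04317 × 282 days = 858 days.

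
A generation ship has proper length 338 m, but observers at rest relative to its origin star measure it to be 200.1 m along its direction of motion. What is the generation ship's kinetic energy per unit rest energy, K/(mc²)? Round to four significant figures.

From L = L₀/γ: γ = 338/200.1 = 1.68916.
K/(mc²) = γ − 1 = 1.68916 − 1 = 0.6892.

0.6892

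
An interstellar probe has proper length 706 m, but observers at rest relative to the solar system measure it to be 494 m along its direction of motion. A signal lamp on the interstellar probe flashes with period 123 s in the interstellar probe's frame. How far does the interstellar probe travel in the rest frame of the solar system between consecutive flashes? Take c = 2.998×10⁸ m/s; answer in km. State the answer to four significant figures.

3.765×10^7 km

γ = L₀/L = 706/494 = 1.42915.
β = √(1 − 1/γ²) = 0.71442. Lab-frame period = γτ = 1.42915×123 s = 175.79 s. Distance = βc × γτ = 0.71442 × 2.998×10⁸ m/s × 175.79 s = 3.7651×10^10 m = 3.765×10^7 km.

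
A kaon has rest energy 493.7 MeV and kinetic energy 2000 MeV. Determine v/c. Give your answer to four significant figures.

γ = 1 + K/(mc²) = 1 + 2000/493.7 = 5.051.
β = √(1 − 1/γ²) = √(1 − 0.0391963) = √0.9608037 = 0.9802.

0.9802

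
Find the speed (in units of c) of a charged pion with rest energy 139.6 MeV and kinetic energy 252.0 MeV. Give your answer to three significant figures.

0.934c

γ = 1 + K/(mc²) = 1 + 252.0/139.6 = 2.8052.
β = √(1 − 1/γ²) = √(1 − 0.127079) = √0.872921 = 0.934.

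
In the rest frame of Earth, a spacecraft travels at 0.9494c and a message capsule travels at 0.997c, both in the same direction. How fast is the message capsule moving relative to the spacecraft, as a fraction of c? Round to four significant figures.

0.8906c

Transform to the spacecraft's frame: u' = (u − v)/(1 − uv/c²).
u' = (0.997 − 0.9494)/(1 − 0.997×0.9494) = 0.0476/0.0534482 = 0.89058.
Speed in the spacecraft's frame: 0.8906c (in the same direction).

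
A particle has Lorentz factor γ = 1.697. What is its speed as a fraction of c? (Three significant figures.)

β = √(1 − 1/γ²) = √(1 − 1/2.879809) = √0.652755 = 0.808.

0.808c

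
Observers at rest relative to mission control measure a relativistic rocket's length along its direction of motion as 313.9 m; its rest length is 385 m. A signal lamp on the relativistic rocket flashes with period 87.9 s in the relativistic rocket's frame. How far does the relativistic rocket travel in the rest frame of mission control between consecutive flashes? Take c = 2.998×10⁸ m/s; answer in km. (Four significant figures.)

1.871×10^7 km

Length contraction gives γ = L₀/L = 385/313.9 = 1.22651.
β = √(1 − 1/γ²) = 0.57901. Lab-frame period = γτ = 1.22651×87.9 s = 107.81 s. Distance = βc × γτ = 0.57901 × 2.998×10⁸ m/s × 107.81 s = 1.8714×10^10 m = 1.871×10^7 km.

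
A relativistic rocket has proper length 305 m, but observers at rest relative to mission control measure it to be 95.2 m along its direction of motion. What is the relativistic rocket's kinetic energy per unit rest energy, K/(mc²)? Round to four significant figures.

Length contraction gives γ = L₀/L = 305/95.2 = 3.20378.
Since K = (γ−1)mc², K/(mc²) = 3.20378 − 1 = 2.204.

2.204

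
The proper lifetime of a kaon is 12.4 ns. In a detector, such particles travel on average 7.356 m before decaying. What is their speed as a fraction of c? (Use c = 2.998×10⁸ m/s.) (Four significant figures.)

0.8925c

Let x = d/(cτ) = 7.356 m / (2.998×10⁸ m/s × 1.240×10^-8 s) = 1.9787. Since d = βγcτ, x = βγ = β/√(1−β²).
Solving: β² = x²/(1+x²) = 3.91525/4.91525 = 0.796552, so β = 0.8925.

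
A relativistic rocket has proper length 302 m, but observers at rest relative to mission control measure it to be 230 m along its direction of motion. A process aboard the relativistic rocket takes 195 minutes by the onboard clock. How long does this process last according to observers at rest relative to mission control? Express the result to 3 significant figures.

256 minutes

From L = L₀/γ: γ = 302/230 = 1.31304.
The same γ dilates the second interval: 1.31304 × 195 minutes = 256 minutes.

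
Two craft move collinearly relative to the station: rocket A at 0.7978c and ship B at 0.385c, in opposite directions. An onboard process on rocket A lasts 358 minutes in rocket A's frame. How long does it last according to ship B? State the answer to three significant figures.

Speed of rocket A in ship B's frame: u = (v_A + v_B)/(1 + v_A v_B/c²) = (0.7978 + 0.385)/(1 + 0.7978×0.385) = 1.1828/1.307153 = 0.90487; |u| = 0.90487c.
At |u| = 0.90487c, γ = (1 − 0.81879)^(−1/2) = 2.3491.
Rocket A's interval is proper; time dilation gives Δt_B = γΔτ = 2.3491 × 358 minutes = 841 minutes.

841 minutes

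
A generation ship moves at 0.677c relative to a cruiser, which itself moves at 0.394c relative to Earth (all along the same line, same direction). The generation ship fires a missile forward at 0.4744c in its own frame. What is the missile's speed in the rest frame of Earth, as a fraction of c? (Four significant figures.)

0.9420c

Compose velocities in two stages. Stage 1 (into S'): u₁ = (0.4744+0.677)/(1+0.4744×0.677) = 0.8715.
Stage 2 (into S): u = (0.8715+0.394)/(1+0.8715×0.394) = 0.94203, so the speed is 0.9420c.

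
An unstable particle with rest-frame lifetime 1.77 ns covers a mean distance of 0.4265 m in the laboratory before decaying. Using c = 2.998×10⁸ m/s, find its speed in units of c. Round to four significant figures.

d = βγcτ ⇒ βγ = d/(cτ) = 0.4265 m / (0.530646 m) = 0.80374.
β = (βγ)/√(1+(βγ)²) = 0.80374/√1.645998 = 0.6265.

0.6265c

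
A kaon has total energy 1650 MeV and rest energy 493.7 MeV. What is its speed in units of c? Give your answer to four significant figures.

0.9542c

γ = E/(mc²) = 1650/493.7 = 3.3421.
β = √(1 − 1/γ²) = √(1 − 0.0895285) = √0.9104715 = 0.9542.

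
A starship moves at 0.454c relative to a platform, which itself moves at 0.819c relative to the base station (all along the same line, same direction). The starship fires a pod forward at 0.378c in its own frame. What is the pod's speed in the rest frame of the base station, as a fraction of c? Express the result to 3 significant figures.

Compose velocities in two stages. Stage 1 (into S'): u₁ = (0.378+0.454)/(1+0.378×0.454) = 0.71013.
Stage 2 (into S): u = (0.71013+0.819)/(1+0.71013×0.819) = 0.96683, so the speed is 0.967c.

0.967c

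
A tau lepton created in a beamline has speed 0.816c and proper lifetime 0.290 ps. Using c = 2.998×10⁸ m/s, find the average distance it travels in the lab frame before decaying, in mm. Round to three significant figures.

0.123 mm

γ = 1/√(1 − β²) = 1/√(1 − 0.665856) = 1/√0.334144 = 1/0.578052 = 1.7299.
Lab-frame lifetime: Δt = γτ = 1.7299 × 0.290 ps = 0.50167 ps.
Distance: d = vΔt = 0.816 × 2.998×10⁸ m/s × 5.0167×10^-13 s = 1.23×10^-4 m = 0.123 mm.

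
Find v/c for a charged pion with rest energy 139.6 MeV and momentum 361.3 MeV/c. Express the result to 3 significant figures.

pc/(mc²) = 361.3/139.6 = 2.5881 = βγ = β/√(1−β²).
So β² = x²/(1 + x²) with x = 2.5881: x² = 6.69826, β² = 6.69826/7.69826 = 0.870101, β = 0.933.

0.933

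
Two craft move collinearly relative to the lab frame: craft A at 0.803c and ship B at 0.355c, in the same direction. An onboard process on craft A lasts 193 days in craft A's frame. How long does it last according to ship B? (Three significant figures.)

248 days

Transform craft A's velocity into ship B's frame: (0.803 − 0.355)/(1 − 0.803·0.355) = 0.448/0.714935, so the relative speed is 0.62663c.
γ for this relative speed: γ = 1/√(1 − 0.392665) = 1.2832.
Craft A's interval is proper; time dilation gives Δt_B = γΔτ = 1.2832 × 193 days = 248 days.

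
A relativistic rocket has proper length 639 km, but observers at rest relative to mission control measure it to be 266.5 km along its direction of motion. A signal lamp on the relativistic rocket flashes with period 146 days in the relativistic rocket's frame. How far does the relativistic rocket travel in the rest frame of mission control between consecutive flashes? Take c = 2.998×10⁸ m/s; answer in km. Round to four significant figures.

Length contraction gives γ = L₀/L = 639/266.5 = 2.39775.
β = √(1 − 1/γ²) = 0.90888. Lab-frame period = γτ = 2.39775×146 days = 350.07 days. Distance = βc × γτ = 0.90888 × 2.998×10⁸ m/s × 30246048 s = 8.2415×10^15 m = 8.242×10^12 km.

8.242×10^12 km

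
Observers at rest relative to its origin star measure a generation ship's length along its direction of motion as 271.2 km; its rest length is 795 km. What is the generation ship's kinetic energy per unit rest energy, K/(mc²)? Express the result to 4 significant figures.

1.931

γ = L₀/L = 795/271.2 = 2.93142.
K/(mc²) = γ − 1 = 2.93142 − 1 = 1.931.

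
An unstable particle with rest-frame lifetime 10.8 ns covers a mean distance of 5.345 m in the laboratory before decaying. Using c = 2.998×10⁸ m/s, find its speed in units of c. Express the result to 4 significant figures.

0.8553c

Let x = d/(cτ) = 5.345 m / (2.998×10⁸ m/s × 1.080×10^-8 s) = 1.6508. Since d = βγcτ, x = βγ = β/√(1−β²).
Solving: β² = x²/(1+x²) = 2.72514/3.72514 = 0.731554, so β = 0.8553.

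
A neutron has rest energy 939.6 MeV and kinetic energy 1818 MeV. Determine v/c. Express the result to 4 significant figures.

γ = 1 + K/(mc²) = 1 + 1818/939.6 = 2.9349.
β = √(1 − 1/γ²) = √(1 − 0.116095) = √0.883905 = 0.9402.

0.9402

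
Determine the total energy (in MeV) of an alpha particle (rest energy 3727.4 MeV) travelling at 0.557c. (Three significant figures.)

Lorentz factor: γ = (1 − 0.310249)^(−1/2) = 1.2041.
Total energy: E = γmc² = 1.2041 × 3727.4 MeV = 4490 MeV.

4490 MeV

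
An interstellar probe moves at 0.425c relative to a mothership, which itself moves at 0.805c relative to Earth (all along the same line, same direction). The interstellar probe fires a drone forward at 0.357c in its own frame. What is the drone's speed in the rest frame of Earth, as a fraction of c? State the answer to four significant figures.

Apply u = (u'+v)/(1+u'v) twice. Drone in the mothership frame: (0.357+0.425)/(1+0.357·0.425) = 0.782/1.151725 = 0.67898c.
That velocity, transformed to the rest frame of Earth: (0.67898+0.805)/(1+0.67898·0.805) = 1.48398/1.5465789 = 0.95952c.

0.9595c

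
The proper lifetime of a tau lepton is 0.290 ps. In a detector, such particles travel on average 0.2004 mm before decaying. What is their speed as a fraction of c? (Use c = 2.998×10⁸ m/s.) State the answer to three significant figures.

0.917c

Lab distance = (lab lifetime)·v = γτ·βc, so βγ = d/(cτ) = 2.004×10^-4/(2.998×10⁸ × 2.900×10^-13) = 2.305.
With βγ = 2.305: γ² = 1 + (βγ)² = 6.31303, and β = (βγ)/γ = 2.305/2.51257 = 0.917.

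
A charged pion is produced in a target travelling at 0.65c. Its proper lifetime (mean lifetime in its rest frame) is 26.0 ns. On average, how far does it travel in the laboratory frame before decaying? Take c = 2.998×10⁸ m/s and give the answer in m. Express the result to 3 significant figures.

6.67 m

γ = 1/√(1 − β²) = 1/√(1 − 0.4225) = 1/√0.5775 = 1/0.759934 = 1.3159.
Lab-frame lifetime: Δt = γτ = 1.3159 × 26.0 ns = 34.213 ns.
Distance: d = vΔt = 0.65 × 2.998×10⁸ m/s × 3.4213×10^-8 s = 6.67 m.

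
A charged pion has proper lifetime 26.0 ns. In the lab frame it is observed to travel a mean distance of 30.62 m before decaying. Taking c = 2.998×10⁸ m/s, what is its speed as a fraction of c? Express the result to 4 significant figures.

0.9691c

Let x = d/(cτ) = 30.62 m / (2.998×10⁸ m/s × 2.600×10^-8 s) = 3.9283. Since d = βγcτ, x = βγ = β/√(1−β²).
Solving: β² = x²/(1+x²) = 15.4315/16.4315 = 0.939141, so β = 0.9691.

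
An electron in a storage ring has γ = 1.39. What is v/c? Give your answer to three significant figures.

β = √(1 − 1/γ²) = √(1 − 1/1.9321) = √0.482428 = 0.695.

0.695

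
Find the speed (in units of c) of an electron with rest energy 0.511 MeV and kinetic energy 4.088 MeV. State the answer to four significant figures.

0.9938c

γ = 1 + K/(mc²) = 1 + 4.088/0.511 = 9.
β = √(1 − 1/γ²) = √(1 − 0.0123457) = √0.9876543 = 0.9938.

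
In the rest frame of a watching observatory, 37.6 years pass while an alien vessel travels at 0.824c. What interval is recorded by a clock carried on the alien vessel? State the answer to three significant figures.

21.3 years

Lorentz factor: γ = (1 − 0.678976)^(−1/2) = 1.7649.
The alien vessel's clock runs slow as seen from a watching observatory, so Δτ = Δt/γ = 37.6/1.7649 = 21.3 years.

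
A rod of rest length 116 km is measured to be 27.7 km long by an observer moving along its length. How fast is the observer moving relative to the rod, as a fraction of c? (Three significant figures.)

Length contraction gives γ = L₀/L = 116/27.7 = 4.1877.
β = √(1 − 1/γ²) = √0.942977 = 0.971.

0.971c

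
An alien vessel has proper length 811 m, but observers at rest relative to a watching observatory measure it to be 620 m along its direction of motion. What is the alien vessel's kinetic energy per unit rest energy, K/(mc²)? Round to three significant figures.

Length contraction gives γ = L₀/L = 811/620 = 1.30806.
Since K = (γ−1)mc², K/(mc²) = 1.30806 − 1 = 0.308.

0.308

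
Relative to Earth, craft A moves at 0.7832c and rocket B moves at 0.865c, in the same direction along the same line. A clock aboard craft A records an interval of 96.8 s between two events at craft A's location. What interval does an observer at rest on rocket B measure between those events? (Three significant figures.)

Transform craft A's velocity into rocket B's frame: (0.7832 − 0.865)/(1 − 0.7832·0.865) = −0.0818/0.322532, so the relative speed is 0.25362c.
At |u| = 0.25362c, γ = (1 − 0.0643231)^(−1/2) = 1.0338.
Craft A's interval is proper; time dilation gives Δt_B = γΔτ = 1.0338 × 96.8 s = 100 s.

100 s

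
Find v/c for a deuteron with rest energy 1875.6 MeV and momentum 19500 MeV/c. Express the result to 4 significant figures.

0.9954

βγ = pc/(mc²) = 19500/1875.6 = 10.397.
Since γ² = 1 + (βγ)² = 109.098, γ = √109.098 = 10.445, and β = (βγ)/γ = 10.397/10.445 = 0.9954.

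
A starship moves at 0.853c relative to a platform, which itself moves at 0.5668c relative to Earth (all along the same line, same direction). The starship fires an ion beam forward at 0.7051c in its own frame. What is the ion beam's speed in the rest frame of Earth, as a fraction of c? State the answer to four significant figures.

Compose velocities in two stages. Stage 1 (into S'): u₁ = (0.7051+0.853)/(1+0.7051×0.853) = 0.97293.
Stage 2 (into S): u = (0.97293+0.5668)/(1+0.97293×0.5668) = 0.99244, so the speed is 0.9924c.

0.9924c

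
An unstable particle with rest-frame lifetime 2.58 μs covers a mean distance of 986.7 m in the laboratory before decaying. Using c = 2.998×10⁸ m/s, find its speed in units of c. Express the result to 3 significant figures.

d = βγcτ ⇒ βγ = d/(cτ) = 986.7 m / (773.484 m) = 1.2757.
β = (βγ)/√(1+(βγ)²) = 1.2757/√2.62741 = 0.787.

0.787c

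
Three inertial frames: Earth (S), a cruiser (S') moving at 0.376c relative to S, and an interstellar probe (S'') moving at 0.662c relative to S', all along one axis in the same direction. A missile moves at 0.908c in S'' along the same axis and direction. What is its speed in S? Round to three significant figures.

0.991c

Apply u = (u'+v)/(1+u'v) twice. Missile in the cruiser frame: (0.908+0.662)/(1+0.908·0.662) = 1.57/1.601096 = 0.98058c.
That velocity, transformed to the rest frame of Earth: (0.98058+0.376)/(1+0.98058·0.376) = 1.35658/1.36869808 = 0.99115c.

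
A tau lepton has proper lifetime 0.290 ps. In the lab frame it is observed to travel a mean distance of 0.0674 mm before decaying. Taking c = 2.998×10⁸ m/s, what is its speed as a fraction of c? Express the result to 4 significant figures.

0.6127c

Lab distance = (lab lifetime)·v = γτ·βc, so βγ = d/(cτ) = 6.740×10^-5/(2.998×10⁸ × 2.900×10^-13) = 0.77523.
With βγ = 0.77523: γ² = 1 + (βγ)² = 1.600982, and β = (βγ)/γ = 0.77523/1.2653 = 0.6127.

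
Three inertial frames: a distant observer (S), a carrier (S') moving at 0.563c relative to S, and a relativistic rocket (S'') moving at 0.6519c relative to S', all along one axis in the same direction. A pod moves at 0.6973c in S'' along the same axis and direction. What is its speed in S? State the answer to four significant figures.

0.9792c

Compose velocities in two stages. Stage 1 (into S'): u₁ = (0.6973+0.6519)/(1+0.6973×0.6519) = 0.92756.
Stage 2 (into S): u = (0.92756+0.563)/(1+0.92756×0.563) = 0.9792, so the speed is 0.9792c.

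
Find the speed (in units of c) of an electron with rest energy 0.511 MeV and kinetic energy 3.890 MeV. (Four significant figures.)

γ = 1 + K/(mc²) = 1 + 3.890/0.511 = 8.6125.
β = √(1 − 1/γ²) = √(1 − 0.0134816) = √0.9865184 = 0.9932.

0.9932c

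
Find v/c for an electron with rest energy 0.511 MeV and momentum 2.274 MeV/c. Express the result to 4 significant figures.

pc/(mc²) = 2.274/0.511 = 4.4501 = βγ = β/√(1−β²).
So β² = x²/(1 + x²) with x = 4.4501: x² = 19.8034, β² = 19.8034/20.8034 = 0.951931, β = 0.9757.

0.9757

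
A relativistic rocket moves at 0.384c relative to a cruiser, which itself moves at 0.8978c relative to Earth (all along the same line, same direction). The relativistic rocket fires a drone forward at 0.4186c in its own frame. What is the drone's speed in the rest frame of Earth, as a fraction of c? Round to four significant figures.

Compose velocities in two stages. Stage 1 (into S'): u₁ = (0.4186+0.384)/(1+0.4186×0.384) = 0.69145.
Stage 2 (into S): u = (0.69145+0.8978)/(1+0.69145×0.8978) = 0.98054, so the speed is 0.9805c.

0.9805c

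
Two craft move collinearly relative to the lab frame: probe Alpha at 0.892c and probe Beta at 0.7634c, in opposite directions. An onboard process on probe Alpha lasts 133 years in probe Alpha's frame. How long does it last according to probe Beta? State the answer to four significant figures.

765.7 years

Speed of probe Alpha in probe Beta's frame: u = (v_A + v_B)/(1 + v_A v_B/c²) = (0.892 + 0.7634)/(1 + 0.892×0.7634) = 1.6554/1.6809528 = 0.9848; |u| = 0.9848c.
At |u| = 0.9848c, γ = (1 − 0.969831)^(−1/2) = 5.7573.
Probe Alpha's interval is proper; time dilation gives Δt_B = γΔτ = 5.7573 × 133 years = 765.7 years.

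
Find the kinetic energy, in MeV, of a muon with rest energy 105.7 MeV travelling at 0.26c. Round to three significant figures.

With β = 0.26, γ = 1/√(1 − 0.26²) = 1/√0.9324 = 1.035616.
Kinetic energy: K = (γ − 1)mc² = (1.035616 − 1) × 105.7 MeV = 0.035616 × 105.7 = 3.76 MeV.

3.76 MeV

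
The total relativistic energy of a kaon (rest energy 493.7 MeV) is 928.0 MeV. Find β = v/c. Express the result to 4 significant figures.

0.8467

γ = E/(mc²) = 928.0/493.7 = 1.8797.
β = √(1 − 1/γ²) = √(1 − 0.283024) = √0.716976 = 0.8467.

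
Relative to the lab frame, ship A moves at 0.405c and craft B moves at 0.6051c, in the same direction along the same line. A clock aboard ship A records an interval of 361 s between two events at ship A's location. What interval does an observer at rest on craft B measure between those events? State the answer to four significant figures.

374.4 s

The velocity of ship A relative to craft B is (0.405 − 0.6051)c / (1 − 0.405×0.6051) = −0.26506c; relative speed 0.26506c.
At |u| = 0.26506c, γ = (1 − 0.0702568)^(−1/2) = 1.0371.
The clock on ship A records proper time, so craft B measures Δt = γΔτ = 1.0371 × 361 = 374.4 s.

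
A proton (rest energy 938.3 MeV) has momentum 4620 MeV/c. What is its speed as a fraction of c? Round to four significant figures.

pc/(mc²) = 4620/938.3 = 4.9238 = βγ = β/√(1−β²).
So β² = x²/(1 + x²) with x = 4.9238: x² = 24.2438, β² = 24.2438/25.2438 = 0.960386, β = 0.9800.

0.9800c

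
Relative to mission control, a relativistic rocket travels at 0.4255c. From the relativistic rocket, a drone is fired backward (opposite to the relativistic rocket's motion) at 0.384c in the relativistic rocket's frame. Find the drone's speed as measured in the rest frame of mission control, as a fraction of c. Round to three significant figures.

Relativistic velocity addition: u = (u' + v)/(1 + u'v/c²), with u' = −0.384c and v = 0.4255c.
Numerator: −0.384 + 0.4255 = 0.0415. Denominator: 1 + (−0.384)(0.4255) = 0.836608.
u = 0.0415/0.836608 = 0.049605, so the speed is 0.0496c.

0.0496c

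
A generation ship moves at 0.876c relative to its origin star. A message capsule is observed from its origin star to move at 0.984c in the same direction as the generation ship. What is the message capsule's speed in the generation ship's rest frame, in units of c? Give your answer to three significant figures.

0.783c

Transform to the generation ship's frame: u' = (u − v)/(1 − uv/c²).
u' = (0.984 − 0.876)/(1 − 0.984×0.876) = 0.108/0.138016 = 0.78252.
Speed in the generation ship's frame: 0.783c (in the same direction).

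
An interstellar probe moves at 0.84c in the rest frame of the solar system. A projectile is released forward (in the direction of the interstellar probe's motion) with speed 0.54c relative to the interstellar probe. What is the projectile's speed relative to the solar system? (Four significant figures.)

Relativistic velocity addition: u = (u' + v)/(1 + u'v/c²), with u' = 0.54c and v = 0.84c.
Numerator: 0.54 + 0.84 = 1.38. Denominator: 1 + (0.54)(0.84) = 1.4536.
u = 1.38/1.4536 = 0.94937, so the speed is 0.9494c.

0.9494c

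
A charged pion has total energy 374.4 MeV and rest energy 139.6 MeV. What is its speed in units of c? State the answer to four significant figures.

Total energy E = γmc² gives γ = 374.4/139.6 = 2.6819.
Hence β = √(1 − 1/γ²) = √(1 − 0.139032) = √0.860968 = 0.9279.

0.9279c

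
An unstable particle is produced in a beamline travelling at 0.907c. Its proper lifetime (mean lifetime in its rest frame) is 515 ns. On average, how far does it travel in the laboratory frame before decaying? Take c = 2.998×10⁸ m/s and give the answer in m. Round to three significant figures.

333 m

With β = 0.907, γ = 1/√(1 − 0.907²) = 1/√0.177351 = 2.3746.
Lab-frame lifetime: Δt = γτ = 2.3746 × 515 ns = 1222.9 ns.
Distance: d = vΔt = 0.907 × 2.998×10⁸ m/s × 1.2229×10^-6 s = 333 m.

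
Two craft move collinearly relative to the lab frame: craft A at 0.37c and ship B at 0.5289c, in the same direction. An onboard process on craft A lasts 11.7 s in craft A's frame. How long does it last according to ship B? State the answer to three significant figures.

11.9 s

Speed of craft A in ship B's frame: u = (v_A − v_B)/(1 − v_A v_B/c²) = (0.37 − 0.5289)/(1 − 0.37×0.5289) = −0.1589/0.804307 = −0.19756; |u| = 0.19756c.
At |u| = 0.19756c, γ = (1 − 0.03903)^(−1/2) = 1.0201.
Craft A's interval is proper; time dilation gives Δt_B = γΔτ = 1.0201 × 11.7 s = 11.9 s.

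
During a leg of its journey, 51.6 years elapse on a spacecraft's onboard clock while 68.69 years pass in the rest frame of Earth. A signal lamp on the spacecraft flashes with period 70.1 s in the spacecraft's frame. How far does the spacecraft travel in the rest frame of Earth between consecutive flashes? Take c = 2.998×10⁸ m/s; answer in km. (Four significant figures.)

The time-dilation ratio gives γ = 68.69/51.6 = 1.3312.
β = √(1 − 1/γ²) = 0.66007. Lab-frame period = γτ = 1.3312×70.1 s = 93.317 s. Distance = βc × γτ = 0.66007 × 2.998×10⁸ m/s × 93.317 s = 1.8466×10^10 m = 1.847×10^7 km.

1.847×10^7 km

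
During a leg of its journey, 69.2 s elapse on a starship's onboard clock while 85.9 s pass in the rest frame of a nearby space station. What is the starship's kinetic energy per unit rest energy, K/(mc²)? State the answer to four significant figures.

0.2413

γ = Δt/Δτ = 85.9/69.2 = 1.24133.
Since K = (γ−1)mc², K/(mc²) = 1.24133 − 1 = 0.2413.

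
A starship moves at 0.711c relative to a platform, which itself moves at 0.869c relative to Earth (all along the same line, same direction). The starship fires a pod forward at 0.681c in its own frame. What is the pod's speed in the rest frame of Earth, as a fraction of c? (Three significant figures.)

Apply u = (u'+v)/(1+u'v) twice. Pod in the platform frame: (0.681+0.711)/(1+0.681·0.711) = 1.392/1.484191 = 0.93788c.
That velocity, transformed to the rest frame of Earth: (0.93788+0.869)/(1+0.93788·0.869) = 1.80688/1.81501772 = 0.99552c.

0.996c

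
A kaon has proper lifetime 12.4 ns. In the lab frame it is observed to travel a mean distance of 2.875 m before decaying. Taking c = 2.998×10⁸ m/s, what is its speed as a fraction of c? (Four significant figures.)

d = βγcτ ⇒ βγ = d/(cτ) = 2.875 m / (3.71752 m) = 0.77337.
β = (βγ)/√(1+(βγ)²) = 0.77337/√1.598101 = 0.6118.

0.6118c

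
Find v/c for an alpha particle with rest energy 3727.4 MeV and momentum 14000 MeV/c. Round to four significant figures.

βγ = pc/(mc²) = 14000/3727.4 = 3.756.
Since γ² = 1 + (βγ)² = 15.1075, γ = √15.1075 = 3.88684, and β = (βγ)/γ = 3.756/3.88684 = 0.9663.

0.9663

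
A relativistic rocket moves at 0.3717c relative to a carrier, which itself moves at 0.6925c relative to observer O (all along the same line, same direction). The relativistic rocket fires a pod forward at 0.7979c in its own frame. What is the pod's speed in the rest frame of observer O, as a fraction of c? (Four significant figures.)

0.9815c

First combine the pod and relativistic rocket (S''→S'): u₁ = (0.7979 + 0.3717)/(1 + 0.7979×0.3717) = 1.1696/1.29657943 = 0.90207.
Then combine with the carrier (S'→S): u = (0.90207 + 0.6925)/(1 + 0.90207×0.6925) = 1.59457/1.624683475 = 0.98147.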